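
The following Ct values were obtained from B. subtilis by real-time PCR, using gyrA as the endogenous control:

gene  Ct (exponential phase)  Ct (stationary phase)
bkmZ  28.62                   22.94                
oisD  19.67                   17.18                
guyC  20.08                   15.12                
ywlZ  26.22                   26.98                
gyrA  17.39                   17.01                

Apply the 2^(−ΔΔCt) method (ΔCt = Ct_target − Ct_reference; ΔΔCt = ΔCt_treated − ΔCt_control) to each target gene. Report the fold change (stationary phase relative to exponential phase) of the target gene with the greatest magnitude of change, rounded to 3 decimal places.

39.397

bkmZ: ΔΔCt = (22.94−17.01) − (28.62−17.39) = 5.93 − 11.23 = -5.30; fold change = 2^5.30 = 39.397
oisD: ΔΔCt = (17.18−17.01) − (19.67−17.39) = 0.17 − 2.28 = -2.11; fold change = 2^2.11 = 4.317
guyC: ΔΔCt = (15.12−17.01) − (20.08−17.39) = -1.89 − 2.69 = -4.58; fold change = 2^4.58 = 23.918
ywlZ: ΔΔCt = (26.98−17.01) − (26.22−17.39) = 9.97 − 8.83 = 1.14; fold change = 2^-1.14 = 0.454
bkmZ has the largest |ΔΔCt| = 5.30.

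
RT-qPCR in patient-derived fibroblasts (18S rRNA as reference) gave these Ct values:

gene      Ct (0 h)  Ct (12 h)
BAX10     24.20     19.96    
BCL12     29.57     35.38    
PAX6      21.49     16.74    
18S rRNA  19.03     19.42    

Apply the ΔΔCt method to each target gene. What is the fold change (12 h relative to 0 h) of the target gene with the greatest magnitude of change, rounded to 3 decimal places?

0.023

BAX10: ΔΔCt = (19.96−19.42) − (24.20−19.03) = 0.54 − 5.17 = -4.63; fold change = 2^4.63 = 24.761
BCL12: ΔΔCt = (35.38−19.42) − (29.57−19.03) = 15.96 − 10.54 = 5.42; fold change = 2^-5.42 = 0.023
PAX6: ΔΔCt = (16.74−19.42) − (21.49−19.03) = -2.68 − 2.46 = -5.14; fold change = 2^5.14 = 35.261
BCL12 has the largest |ΔΔCt| = 5.42.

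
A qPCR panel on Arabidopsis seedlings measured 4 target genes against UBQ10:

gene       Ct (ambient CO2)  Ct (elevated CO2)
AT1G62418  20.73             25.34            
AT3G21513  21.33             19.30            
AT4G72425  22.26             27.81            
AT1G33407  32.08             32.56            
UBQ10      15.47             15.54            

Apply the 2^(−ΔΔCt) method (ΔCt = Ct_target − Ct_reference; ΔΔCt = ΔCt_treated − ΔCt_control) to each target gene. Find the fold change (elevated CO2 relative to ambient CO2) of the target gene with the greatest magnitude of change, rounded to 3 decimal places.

0.022

AT1G62418: ΔΔCt = (25.34−15.54) − (20.73−15.47) = 9.80 − 5.26 = 4.54; fold change = 2^-4.54 = 0.043
AT3G21513: ΔΔCt = (19.30−15.54) − (21.33−15.47) = 3.76 − 5.86 = -2.10; fold change = 2^2.10 = 4.287
AT4G72425: ΔΔCt = (27.81−15.54) − (22.26−15.47) = 12.27 − 6.79 = 5.48; fold change = 2^-5.48 = 0.022
AT1G33407: ΔΔCt = (32.56−15.54) − (32.08−15.47) = 17.02 − 16.61 = 0.41; fold change = 2^-0.41 = 0.753
AT4G72425 has the largest |ΔΔCt| = 5.48.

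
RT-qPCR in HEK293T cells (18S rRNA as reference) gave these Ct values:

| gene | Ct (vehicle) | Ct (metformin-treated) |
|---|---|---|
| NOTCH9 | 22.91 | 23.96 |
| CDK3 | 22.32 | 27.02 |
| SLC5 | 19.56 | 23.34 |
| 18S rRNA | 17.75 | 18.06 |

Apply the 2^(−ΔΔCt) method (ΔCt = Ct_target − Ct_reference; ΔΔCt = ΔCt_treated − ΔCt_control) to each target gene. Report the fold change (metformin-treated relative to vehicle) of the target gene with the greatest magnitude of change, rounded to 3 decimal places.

NOTCH9: ΔΔCt = (23.96−18.06) − (22.91−17.75) = 5.90 − 5.16 = 0.74; fold change = 2^-0.74 = 0.599
CDK3: ΔΔCt = (27.02−18.06) − (22.32−17.75) = 8.96 − 4.57 = 4.39; fold change = 2^-4.39 = 0.048
SLC5: ΔΔCt = (23.34−18.06) − (19.56−17.75) = 5.28 − 1.81 = 3.47; fold change = 2^-3.47 = 0.090
CDK3 has the largest |ΔΔCt| = 4.39.

0.048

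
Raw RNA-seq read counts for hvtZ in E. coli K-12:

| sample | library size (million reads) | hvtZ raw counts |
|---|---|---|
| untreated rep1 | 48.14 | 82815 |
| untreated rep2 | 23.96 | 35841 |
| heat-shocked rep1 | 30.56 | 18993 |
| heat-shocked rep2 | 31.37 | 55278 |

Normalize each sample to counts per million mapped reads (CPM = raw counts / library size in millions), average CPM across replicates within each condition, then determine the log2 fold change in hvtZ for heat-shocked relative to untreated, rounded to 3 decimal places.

CPM(untreated rep1) = 82815 / 48.14 = 1720.2950
CPM(untreated rep2) = 35841 / 23.96 = 1495.8681
CPM(heat-shocked rep1) = 18993 / 30.56 = 621.4987
CPM(heat-shocked rep2) = 55278 / 31.37 = 1762.1294
mean CPM(untreated) = 1608.0815; mean CPM(heat-shocked) = 1191.8141
Fold change = 1191.8141 / 1608.0815 = 0.74114
log2(0.74114) = -0.4322

-0.432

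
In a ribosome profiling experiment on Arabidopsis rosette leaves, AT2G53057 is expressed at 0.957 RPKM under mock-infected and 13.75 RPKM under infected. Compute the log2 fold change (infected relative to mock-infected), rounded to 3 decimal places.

Fold change = 13.75 / 0.957 = 14.3678
log2(14.3678) = 3.8448

3.845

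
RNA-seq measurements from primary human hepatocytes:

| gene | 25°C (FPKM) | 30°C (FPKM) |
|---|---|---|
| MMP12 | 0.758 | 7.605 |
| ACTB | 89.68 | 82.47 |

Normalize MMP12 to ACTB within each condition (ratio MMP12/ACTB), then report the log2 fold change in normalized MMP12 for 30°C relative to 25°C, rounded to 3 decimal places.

MMP12/ACTB (25°C) = 0.758 / 89.68 = 0.0084523
MMP12/ACTB (30°C) = 7.605 / 82.47 = 0.092215
Fold change = 0.092215 / 0.0084523 = 10.9101
log2(10.9101) = 3.4476

3.448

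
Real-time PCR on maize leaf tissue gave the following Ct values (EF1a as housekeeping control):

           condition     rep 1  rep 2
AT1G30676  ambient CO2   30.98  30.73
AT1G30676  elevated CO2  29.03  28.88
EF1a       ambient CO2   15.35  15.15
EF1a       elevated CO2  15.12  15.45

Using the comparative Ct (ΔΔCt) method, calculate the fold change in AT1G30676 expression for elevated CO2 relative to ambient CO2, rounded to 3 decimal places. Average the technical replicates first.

3.824

Mean Ct: AT1G30676 ambient CO2 30.855; AT1G30676 elevated CO2 28.955; EF1a ambient CO2 15.250; EF1a elevated CO2 15.285
ΔCt(ambient CO2) = 30.855 − 15.250 = 15.605
ΔCt(elevated CO2) = 28.955 − 15.285 = 13.670
ΔΔCt = 13.670 − 15.605 = -1.935
Fold change = 2^(−(-1.935)) = 2^1.935 = 3.8238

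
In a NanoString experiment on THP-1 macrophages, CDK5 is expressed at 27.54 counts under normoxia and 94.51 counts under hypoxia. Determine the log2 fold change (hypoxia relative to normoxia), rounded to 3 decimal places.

1.779

Fold change = 94.51 / 27.54 = 3.4317
log2(3.4317) = 1.7789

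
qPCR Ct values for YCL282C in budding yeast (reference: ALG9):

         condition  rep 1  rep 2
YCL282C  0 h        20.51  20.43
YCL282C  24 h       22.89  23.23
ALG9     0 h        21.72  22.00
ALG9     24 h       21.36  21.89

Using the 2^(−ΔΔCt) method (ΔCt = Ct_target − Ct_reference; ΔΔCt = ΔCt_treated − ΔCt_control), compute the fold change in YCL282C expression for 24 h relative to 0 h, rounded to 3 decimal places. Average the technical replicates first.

0.141

Mean Ct: YCL282C 0 h 20.470; YCL282C 24 h 23.060; ALG9 0 h 21.860; ALG9 24 h 21.625
ΔCt(0 h) = 20.470 − 21.860 = -1.390
ΔCt(24 h) = 23.060 − 21.625 = 1.435
ΔΔCt = 1.435 − (-1.390) = 2.825
Fold change = 2^(−2.825) = 0.1411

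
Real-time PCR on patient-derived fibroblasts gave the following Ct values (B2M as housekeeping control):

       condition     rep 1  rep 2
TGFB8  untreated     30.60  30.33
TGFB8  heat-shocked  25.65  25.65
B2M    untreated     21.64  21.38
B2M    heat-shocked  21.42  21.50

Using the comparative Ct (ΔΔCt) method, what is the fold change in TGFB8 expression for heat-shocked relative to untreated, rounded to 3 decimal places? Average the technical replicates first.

27.190

Mean Ct: TGFB8 untreated 30.465; TGFB8 heat-shocked 25.650; B2M untreated 21.510; B2M heat-shocked 21.460
ΔCt(untreated) = 30.465 − 21.510 = 8.955
ΔCt(heat-shocked) = 25.650 − 21.460 = 4.190
ΔΔCt = 4.190 − 8.955 = -4.765
Fold change = 2^(−(-4.765)) = 2^4.765 = 27.1899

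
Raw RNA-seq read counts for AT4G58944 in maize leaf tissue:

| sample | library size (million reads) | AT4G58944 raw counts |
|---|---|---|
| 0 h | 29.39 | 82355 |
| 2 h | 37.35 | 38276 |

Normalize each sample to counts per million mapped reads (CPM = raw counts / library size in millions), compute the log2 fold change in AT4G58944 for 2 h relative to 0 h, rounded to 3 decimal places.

-1.451

CPM(0 h) = 82355 / 29.39 = 2802.1436
CPM(2 h) = 38276 / 37.35 = 1024.7925
Fold change = 1024.7925 / 2802.1436 = 0.36572
log2(0.36572) = -1.4512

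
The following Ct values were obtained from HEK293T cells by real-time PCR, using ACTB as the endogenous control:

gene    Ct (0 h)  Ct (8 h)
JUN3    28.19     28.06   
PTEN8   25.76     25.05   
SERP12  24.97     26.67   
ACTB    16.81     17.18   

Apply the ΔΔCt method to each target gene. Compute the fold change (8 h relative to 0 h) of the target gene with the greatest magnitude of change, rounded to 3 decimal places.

JUN3: ΔΔCt = (28.06−17.18) − (28.19−16.81) = 10.88 − 11.38 = -0.50; fold change = 2^0.50 = 1.414
PTEN8: ΔΔCt = (25.05−17.18) − (25.76−16.81) = 7.87 − 8.95 = -1.08; fold change = 2^1.08 = 2.114
SERP12: ΔΔCt = (26.67−17.18) − (24.97−16.81) = 9.49 − 8.16 = 1.33; fold change = 2^-1.33 = 0.398
SERP12 has the largest |ΔΔCt| = 1.33.

0.398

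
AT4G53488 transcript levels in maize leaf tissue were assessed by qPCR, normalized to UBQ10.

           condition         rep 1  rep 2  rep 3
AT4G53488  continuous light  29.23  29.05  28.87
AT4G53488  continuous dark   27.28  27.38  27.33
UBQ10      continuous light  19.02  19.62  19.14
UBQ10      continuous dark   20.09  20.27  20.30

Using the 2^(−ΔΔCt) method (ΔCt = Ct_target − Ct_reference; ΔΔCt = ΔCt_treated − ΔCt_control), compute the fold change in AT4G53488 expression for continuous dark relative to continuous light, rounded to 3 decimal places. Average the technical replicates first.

Mean Ct: AT4G53488 continuous light 29.050; AT4G53488 continuous dark 27.330; UBQ10 continuous light 19.260; UBQ10 continuous dark 20.220
ΔCt(continuous light) = 29.050 − 19.260 = 9.790
ΔCt(continuous dark) = 27.330 − 20.220 = 7.110
ΔΔCt = 7.110 − 9.790 = -2.680
Fold change = 2^(−(-2.680)) = 2^2.680 = 6.4086

6.409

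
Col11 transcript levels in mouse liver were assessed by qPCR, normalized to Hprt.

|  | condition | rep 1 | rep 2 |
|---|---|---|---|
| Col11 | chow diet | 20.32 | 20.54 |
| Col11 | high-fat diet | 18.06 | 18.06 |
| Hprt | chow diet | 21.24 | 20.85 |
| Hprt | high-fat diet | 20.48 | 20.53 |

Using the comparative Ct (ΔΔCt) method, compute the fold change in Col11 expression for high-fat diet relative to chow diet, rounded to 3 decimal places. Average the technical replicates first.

Mean Ct: Col11 chow diet 20.430; Col11 high-fat diet 18.060; Hprt chow diet 21.045; Hprt high-fat diet 20.505
ΔCt(chow diet) = 20.430 − 21.045 = -0.615
ΔCt(high-fat diet) = 18.060 − 20.505 = -2.445
ΔΔCt = -2.445 − (-0.615) = -1.830
Fold change = 2^(−(-1.830)) = 2^1.830 = 3.5554

3.555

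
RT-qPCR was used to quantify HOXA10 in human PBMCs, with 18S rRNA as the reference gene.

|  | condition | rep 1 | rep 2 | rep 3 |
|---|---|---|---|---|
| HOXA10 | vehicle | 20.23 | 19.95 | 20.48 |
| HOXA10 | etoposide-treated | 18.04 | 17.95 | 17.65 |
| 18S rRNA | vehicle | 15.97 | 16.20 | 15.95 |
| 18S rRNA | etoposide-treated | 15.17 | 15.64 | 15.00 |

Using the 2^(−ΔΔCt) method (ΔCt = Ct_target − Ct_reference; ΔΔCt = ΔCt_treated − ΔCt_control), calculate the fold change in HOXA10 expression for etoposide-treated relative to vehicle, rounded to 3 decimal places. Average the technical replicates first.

2.969

Mean Ct: HOXA10 vehicle 20.220; HOXA10 etoposide-treated 17.880; 18S rRNA vehicle 16.040; 18S rRNA etoposide-treated 15.270
ΔCt(vehicle) = 20.220 − 16.040 = 4.180
ΔCt(etoposide-treated) = 17.880 − 15.270 = 2.610
ΔΔCt = 2.610 − 4.180 = -1.570
Fold change = 2^(−(-1.570)) = 2^1.570 = 2.9690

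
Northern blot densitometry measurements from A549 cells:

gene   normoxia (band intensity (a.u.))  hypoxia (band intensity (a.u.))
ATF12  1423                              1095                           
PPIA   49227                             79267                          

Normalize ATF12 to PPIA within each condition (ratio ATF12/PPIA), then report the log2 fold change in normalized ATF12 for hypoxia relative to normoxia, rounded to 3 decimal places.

-1.065

ATF12/PPIA (normoxia) = 1423 / 49227 = 0.028907
ATF12/PPIA (hypoxia) = 1095 / 79267 = 0.013814
Fold change = 0.013814 / 0.028907 = 0.4779
log2(0.4779) = -1.0653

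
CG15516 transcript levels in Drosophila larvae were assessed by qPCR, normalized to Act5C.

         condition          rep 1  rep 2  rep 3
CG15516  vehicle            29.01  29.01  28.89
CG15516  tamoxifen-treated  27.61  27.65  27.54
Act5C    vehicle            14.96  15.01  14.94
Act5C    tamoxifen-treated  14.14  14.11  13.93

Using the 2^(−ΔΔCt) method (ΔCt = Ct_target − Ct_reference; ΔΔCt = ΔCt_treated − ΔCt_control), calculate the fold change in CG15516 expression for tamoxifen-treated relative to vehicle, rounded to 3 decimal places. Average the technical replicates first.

Mean Ct: CG15516 vehicle 28.970; CG15516 tamoxifen-treated 27.600; Act5C vehicle 14.970; Act5C tamoxifen-treated 14.060
ΔCt(vehicle) = 28.970 − 14.970 = 14.000
ΔCt(tamoxifen-treated) = 27.600 − 14.060 = 13.540
ΔΔCt = 13.540 − 14.000 = -0.460
Fold change = 2^(−(-0.460)) = 2^0.460 = 1.3755

1.376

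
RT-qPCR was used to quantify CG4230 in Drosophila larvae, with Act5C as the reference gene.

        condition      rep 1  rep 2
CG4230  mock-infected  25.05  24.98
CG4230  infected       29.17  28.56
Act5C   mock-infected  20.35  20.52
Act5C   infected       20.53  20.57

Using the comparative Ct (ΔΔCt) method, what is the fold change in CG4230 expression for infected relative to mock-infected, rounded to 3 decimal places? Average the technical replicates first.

Mean Ct: CG4230 mock-infected 25.015; CG4230 infected 28.865; Act5C mock-infected 20.435; Act5C infected 20.550
ΔCt(mock-infected) = 25.015 − 20.435 = 4.580
ΔCt(infected) = 28.865 − 20.550 = 8.315
ΔΔCt = 8.315 − 4.580 = 3.735
Fold change = 2^(−3.735) = 0.0751

0.075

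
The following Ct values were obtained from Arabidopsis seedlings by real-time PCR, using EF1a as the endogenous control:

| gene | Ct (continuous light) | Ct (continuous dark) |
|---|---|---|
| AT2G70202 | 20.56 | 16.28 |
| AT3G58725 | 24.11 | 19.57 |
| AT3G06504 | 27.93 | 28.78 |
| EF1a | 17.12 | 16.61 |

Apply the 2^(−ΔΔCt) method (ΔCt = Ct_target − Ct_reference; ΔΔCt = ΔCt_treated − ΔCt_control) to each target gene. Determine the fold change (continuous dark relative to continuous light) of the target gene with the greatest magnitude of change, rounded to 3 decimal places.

16.336

AT2G70202: ΔΔCt = (16.28−16.61) − (20.56−17.12) = -0.33 − 3.44 = -3.77; fold change = 2^3.77 = 13.642
AT3G58725: ΔΔCt = (19.57−16.61) − (24.11−17.12) = 2.96 − 6.99 = -4.03; fold change = 2^4.03 = 16.336
AT3G06504: ΔΔCt = (28.78−16.61) − (27.93−17.12) = 12.17 − 10.81 = 1.36; fold change = 2^-1.36 = 0.390
AT3G58725 has the largest |ΔΔCt| = 4.03.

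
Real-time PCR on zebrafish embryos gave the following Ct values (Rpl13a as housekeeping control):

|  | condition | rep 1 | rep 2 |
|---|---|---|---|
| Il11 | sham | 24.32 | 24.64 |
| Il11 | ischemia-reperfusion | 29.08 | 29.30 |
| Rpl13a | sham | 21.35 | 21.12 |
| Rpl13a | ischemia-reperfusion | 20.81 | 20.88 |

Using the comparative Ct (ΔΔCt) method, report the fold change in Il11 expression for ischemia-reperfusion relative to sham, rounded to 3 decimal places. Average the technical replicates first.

0.029

Mean Ct: Il11 sham 24.480; Il11 ischemia-reperfusion 29.190; Rpl13a sham 21.235; Rpl13a ischemia-reperfusion 20.845
ΔCt(sham) = 24.480 − 21.235 = 3.245
ΔCt(ischemia-reperfusion) = 29.190 − 20.845 = 8.345
ΔΔCt = 8.345 − 3.245 = 5.100
Fold change = 2^(−5.100) = 0.0292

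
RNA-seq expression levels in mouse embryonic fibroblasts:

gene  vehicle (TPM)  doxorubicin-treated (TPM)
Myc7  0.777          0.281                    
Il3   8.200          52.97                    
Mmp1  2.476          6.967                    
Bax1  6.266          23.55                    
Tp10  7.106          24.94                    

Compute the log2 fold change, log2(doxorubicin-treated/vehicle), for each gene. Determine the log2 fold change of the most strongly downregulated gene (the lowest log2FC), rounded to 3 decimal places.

-1.467

log2(0.281/0.777) = -1.467  (Myc7)
log2(52.97/8.200) = 2.691  (Il3)
log2(6.967/2.476) = 1.493  (Mmp1)
log2(23.55/6.266) = 1.910  (Bax1)
log2(24.94/7.106) = 1.811  (Tp10)
Myc7 is most strongly downregulated.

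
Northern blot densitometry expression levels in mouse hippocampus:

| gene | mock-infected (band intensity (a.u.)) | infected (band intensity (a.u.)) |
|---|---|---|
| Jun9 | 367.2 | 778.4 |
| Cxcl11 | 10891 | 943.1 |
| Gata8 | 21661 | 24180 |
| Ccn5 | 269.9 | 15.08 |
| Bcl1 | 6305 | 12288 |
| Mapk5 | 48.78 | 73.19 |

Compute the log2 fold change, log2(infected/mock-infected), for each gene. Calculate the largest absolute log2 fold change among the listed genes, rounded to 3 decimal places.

4.162

log2(778.4/367.2) = 1.084  (Jun9)
log2(943.1/10891) = -3.530  (Cxcl11)
log2(24180/21661) = 0.159  (Gata8)
log2(15.08/269.9) = -4.162  (Ccn5)
log2(12288/6305) = 0.963  (Bcl1)
log2(73.19/48.78) = 0.585  (Mapk5)
The largest magnitude belongs to Ccn5.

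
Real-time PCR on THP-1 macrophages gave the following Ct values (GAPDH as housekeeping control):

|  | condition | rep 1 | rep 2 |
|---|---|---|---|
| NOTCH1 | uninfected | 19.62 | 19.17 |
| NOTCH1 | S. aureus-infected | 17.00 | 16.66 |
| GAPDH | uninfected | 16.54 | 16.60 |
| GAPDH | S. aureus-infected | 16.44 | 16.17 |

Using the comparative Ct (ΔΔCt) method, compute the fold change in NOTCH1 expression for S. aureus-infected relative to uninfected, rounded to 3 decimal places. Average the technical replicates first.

4.925

Mean Ct: NOTCH1 uninfected 19.395; NOTCH1 S. aureus-infected 16.830; GAPDH uninfected 16.570; GAPDH S. aureus-infected 16.305
ΔCt(uninfected) = 19.395 − 16.570 = 2.825
ΔCt(S. aureus-infected) = 16.830 − 16.305 = 0.525
ΔΔCt = 0.525 − 2.825 = -2.300
Fold change = 2^(−(-2.300)) = 2^2.300 = 4.9246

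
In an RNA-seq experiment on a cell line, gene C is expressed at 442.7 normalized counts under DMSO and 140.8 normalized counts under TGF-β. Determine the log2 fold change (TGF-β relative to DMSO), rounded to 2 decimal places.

-1.65

Fold change = 140.8 / 442.7 = 0.3180
log2(0.3180) = -1.653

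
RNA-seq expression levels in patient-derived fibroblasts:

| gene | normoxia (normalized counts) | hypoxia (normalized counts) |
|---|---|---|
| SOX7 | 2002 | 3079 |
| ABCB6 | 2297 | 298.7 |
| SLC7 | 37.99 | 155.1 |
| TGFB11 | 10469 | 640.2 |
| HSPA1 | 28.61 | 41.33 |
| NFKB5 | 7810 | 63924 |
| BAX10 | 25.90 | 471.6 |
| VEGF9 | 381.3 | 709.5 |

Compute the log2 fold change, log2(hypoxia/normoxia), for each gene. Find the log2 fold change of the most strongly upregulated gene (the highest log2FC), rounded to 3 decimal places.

4.187

log2(3079/2002) = 0.621  (SOX7)
log2(298.7/2297) = -2.943  (ABCB6)
log2(155.1/37.99) = 2.030  (SLC7)
log2(640.2/10469) = -4.031  (TGFB11)
log2(41.33/28.61) = 0.531  (HSPA1)
log2(63924/7810) = 3.033  (NFKB5)
log2(471.6/25.90) = 4.187  (BAX10)
log2(709.5/381.3) = 0.896  (VEGF9)
BAX10 is most strongly upregulated.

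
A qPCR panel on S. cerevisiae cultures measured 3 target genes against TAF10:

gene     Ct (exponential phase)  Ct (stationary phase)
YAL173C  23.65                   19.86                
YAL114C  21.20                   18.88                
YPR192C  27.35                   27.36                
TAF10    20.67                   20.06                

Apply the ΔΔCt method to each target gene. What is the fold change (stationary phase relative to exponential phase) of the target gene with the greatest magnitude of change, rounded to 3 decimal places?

YAL173C: ΔΔCt = (19.86−20.06) − (23.65−20.67) = -0.20 − 2.98 = -3.18; fold change = 2^3.18 = 9.063
YAL114C: ΔΔCt = (18.88−20.06) − (21.20−20.67) = -1.18 − 0.53 = -1.71; fold change = 2^1.71 = 3.272
YPR192C: ΔΔCt = (27.36−20.06) − (27.35−20.67) = 7.30 − 6.68 = 0.62; fold change = 2^-0.62 = 0.651
YAL173C has the largest |ΔΔCt| = 3.18.

9.063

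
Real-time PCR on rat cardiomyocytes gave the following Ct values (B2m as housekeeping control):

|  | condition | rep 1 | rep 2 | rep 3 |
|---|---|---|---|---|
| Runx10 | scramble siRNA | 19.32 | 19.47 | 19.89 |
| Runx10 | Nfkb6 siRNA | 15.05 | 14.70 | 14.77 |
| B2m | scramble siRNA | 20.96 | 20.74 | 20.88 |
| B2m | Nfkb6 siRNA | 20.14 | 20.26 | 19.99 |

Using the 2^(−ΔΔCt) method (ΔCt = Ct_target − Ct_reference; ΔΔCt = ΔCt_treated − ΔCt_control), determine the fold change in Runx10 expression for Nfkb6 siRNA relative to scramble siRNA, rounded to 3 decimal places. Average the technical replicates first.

Mean Ct: Runx10 scramble siRNA 19.560; Runx10 Nfkb6 siRNA 14.840; B2m scramble siRNA 20.860; B2m Nfkb6 siRNA 20.130
ΔCt(scramble siRNA) = 19.560 − 20.860 = -1.300
ΔCt(Nfkb6 siRNA) = 14.840 − 20.130 = -5.290
ΔΔCt = -5.290 − (-1.300) = -3.990
Fold change = 2^(−(-3.990)) = 2^3.990 = 15.8895

15.889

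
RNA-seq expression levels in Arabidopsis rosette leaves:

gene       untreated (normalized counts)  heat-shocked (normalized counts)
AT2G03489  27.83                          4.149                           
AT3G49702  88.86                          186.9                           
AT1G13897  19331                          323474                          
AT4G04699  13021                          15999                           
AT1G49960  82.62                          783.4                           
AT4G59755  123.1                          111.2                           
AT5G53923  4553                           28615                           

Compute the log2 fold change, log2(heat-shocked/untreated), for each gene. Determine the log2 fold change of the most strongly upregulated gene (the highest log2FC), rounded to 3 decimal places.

log2(4.149/27.83) = -2.746  (AT2G03489)
log2(186.9/88.86) = 1.073  (AT3G49702)
log2(323474/19331) = 4.065  (AT1G13897)
log2(15999/13021) = 0.297  (AT4G04699)
log2(783.4/82.62) = 3.245  (AT1G49960)
log2(111.2/123.1) = -0.147  (AT4G59755)
log2(28615/4553) = 2.652  (AT5G53923)
AT1G13897 is most strongly upregulated.

4.065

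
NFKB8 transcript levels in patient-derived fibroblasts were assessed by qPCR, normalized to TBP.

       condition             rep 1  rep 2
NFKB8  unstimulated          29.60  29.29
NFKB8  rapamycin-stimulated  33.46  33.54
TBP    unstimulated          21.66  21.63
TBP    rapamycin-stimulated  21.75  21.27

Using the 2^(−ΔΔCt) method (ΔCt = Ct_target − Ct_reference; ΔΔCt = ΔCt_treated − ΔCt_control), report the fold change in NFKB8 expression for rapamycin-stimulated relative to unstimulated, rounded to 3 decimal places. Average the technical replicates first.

Mean Ct: NFKB8 unstimulated 29.445; NFKB8 rapamycin-stimulated 33.500; TBP unstimulated 21.645; TBP rapamycin-stimulated 21.510
ΔCt(unstimulated) = 29.445 − 21.645 = 7.800
ΔCt(rapamycin-stimulated) = 33.500 − 21.510 = 11.990
ΔΔCt = 11.990 − 7.800 = 4.190
Fold change = 2^(−4.190) = 0.0548

0.055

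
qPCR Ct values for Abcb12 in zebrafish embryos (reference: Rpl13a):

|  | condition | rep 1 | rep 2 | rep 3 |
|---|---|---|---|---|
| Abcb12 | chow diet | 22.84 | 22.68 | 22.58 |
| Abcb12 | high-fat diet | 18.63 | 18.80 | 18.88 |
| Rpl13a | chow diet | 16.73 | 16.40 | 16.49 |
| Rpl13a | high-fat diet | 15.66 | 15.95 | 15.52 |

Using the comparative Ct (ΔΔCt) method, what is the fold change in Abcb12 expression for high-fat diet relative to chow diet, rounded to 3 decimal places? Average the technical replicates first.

8.574

Mean Ct: Abcb12 chow diet 22.700; Abcb12 high-fat diet 18.770; Rpl13a chow diet 16.540; Rpl13a high-fat diet 15.710
ΔCt(chow diet) = 22.700 − 16.540 = 6.160
ΔCt(high-fat diet) = 18.770 − 15.710 = 3.060
ΔΔCt = 3.060 − 6.160 = -3.100
Fold change = 2^(−(-3.100)) = 2^3.100 = 8.5742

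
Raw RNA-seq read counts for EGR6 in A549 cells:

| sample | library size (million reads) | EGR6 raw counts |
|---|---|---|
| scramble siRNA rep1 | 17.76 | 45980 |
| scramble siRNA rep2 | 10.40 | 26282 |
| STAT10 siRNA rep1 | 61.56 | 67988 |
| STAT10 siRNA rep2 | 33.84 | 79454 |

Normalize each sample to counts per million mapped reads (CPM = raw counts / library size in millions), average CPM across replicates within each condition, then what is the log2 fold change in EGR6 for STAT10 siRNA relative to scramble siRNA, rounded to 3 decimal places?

CPM(scramble siRNA rep1) = 45980 / 17.76 = 2588.9640
CPM(scramble siRNA rep2) = 26282 / 10.40 = 2527.1154
CPM(STAT10 siRNA rep1) = 67988 / 61.56 = 1104.4185
CPM(STAT10 siRNA rep2) = 79454 / 33.84 = 2347.9314
mean CPM(scramble siRNA) = 2558.0397; mean CPM(STAT10 siRNA) = 1726.1749
Fold change = 1726.1749 / 2558.0397 = 0.67480
log2(0.67480) = -0.5675

-0.567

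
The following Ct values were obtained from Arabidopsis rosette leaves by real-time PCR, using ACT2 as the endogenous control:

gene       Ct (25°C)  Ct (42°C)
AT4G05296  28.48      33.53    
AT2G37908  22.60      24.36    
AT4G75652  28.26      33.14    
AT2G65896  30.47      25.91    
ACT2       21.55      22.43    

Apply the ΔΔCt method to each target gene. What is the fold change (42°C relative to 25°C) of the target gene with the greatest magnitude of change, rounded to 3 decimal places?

43.411

AT4G05296: ΔΔCt = (33.53−22.43) − (28.48−21.55) = 11.10 − 6.93 = 4.17; fold change = 2^-4.17 = 0.056
AT2G37908: ΔΔCt = (24.36−22.43) − (22.60−21.55) = 1.93 − 1.05 = 0.88; fold change = 2^-0.88 = 0.543
AT4G75652: ΔΔCt = (33.14−22.43) − (28.26−21.55) = 10.71 − 6.71 = 4.00; fold change = 2^-4.00 = 0.062
AT2G65896: ΔΔCt = (25.91−22.43) − (30.47−21.55) = 3.48 − 8.92 = -5.44; fold change = 2^5.44 = 43.411
AT2G65896 has the largest |ΔΔCt| = 5.44.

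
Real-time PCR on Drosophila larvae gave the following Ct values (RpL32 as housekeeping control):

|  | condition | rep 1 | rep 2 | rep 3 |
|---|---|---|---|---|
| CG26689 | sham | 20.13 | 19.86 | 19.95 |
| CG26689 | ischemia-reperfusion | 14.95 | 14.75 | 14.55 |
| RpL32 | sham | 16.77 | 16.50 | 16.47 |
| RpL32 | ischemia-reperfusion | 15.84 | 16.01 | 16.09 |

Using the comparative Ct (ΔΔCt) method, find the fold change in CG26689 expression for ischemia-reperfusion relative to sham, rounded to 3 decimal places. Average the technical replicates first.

Mean Ct: CG26689 sham 19.980; CG26689 ischemia-reperfusion 14.750; RpL32 sham 16.580; RpL32 ischemia-reperfusion 15.980
ΔCt(sham) = 19.980 − 16.580 = 3.400
ΔCt(ischemia-reperfusion) = 14.750 − 15.980 = -1.230
ΔΔCt = -1.230 − 3.400 = -4.630
Fold change = 2^(−(-4.630)) = 2^4.630 = 24.7610

24.761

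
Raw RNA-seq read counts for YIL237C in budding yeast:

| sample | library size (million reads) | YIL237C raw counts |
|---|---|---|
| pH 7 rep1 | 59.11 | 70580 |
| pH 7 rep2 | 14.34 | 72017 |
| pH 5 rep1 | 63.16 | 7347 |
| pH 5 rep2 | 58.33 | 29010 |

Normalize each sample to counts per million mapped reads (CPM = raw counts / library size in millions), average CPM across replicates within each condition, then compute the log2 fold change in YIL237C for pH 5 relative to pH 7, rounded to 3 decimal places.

-3.340

CPM(pH 7 rep1) = 70580 / 59.11 = 1194.0450
CPM(pH 7 rep2) = 72017 / 14.34 = 5022.1060
CPM(pH 5 rep1) = 7347 / 63.16 = 116.3236
CPM(pH 5 rep2) = 29010 / 58.33 = 497.3427
mean CPM(pH 7) = 3108.0755; mean CPM(pH 5) = 306.8332
Fold change = 306.8332 / 3108.0755 = 0.09872
log2(0.09872) = -3.3405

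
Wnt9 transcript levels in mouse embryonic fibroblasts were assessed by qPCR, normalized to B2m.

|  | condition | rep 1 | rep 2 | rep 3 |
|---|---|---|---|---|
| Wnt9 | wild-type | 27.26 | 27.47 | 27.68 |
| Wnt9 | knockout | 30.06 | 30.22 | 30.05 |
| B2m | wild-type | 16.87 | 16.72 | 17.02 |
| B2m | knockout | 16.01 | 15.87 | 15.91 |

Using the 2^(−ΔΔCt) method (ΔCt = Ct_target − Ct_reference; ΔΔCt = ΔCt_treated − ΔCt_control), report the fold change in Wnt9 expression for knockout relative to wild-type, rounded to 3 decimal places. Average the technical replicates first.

Mean Ct: Wnt9 wild-type 27.470; Wnt9 knockout 30.110; B2m wild-type 16.870; B2m knockout 15.930
ΔCt(wild-type) = 27.470 − 16.870 = 10.600
ΔCt(knockout) = 30.110 − 15.930 = 14.180
ΔΔCt = 14.180 − 10.600 = 3.580
Fold change = 2^(−3.580) = 0.0836

0.084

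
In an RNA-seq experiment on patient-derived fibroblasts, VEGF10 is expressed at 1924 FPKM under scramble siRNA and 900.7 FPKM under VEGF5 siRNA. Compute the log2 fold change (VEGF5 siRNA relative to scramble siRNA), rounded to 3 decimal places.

-1.095

Fold change = 900.7 / 1924 = 0.4681
log2(0.4681) = -1.0950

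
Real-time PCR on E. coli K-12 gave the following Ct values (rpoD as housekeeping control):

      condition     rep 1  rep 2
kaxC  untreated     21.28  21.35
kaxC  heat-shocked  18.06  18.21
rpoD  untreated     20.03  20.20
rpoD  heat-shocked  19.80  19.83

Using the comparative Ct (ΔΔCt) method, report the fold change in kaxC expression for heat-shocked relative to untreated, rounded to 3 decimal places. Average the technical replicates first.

7.362

Mean Ct: kaxC untreated 21.315; kaxC heat-shocked 18.135; rpoD untreated 20.115; rpoD heat-shocked 19.815
ΔCt(untreated) = 21.315 − 20.115 = 1.200
ΔCt(heat-shocked) = 18.135 − 19.815 = -1.680
ΔΔCt = -1.680 − 1.200 = -2.880
Fold change = 2^(−(-2.880)) = 2^2.880 = 7.3615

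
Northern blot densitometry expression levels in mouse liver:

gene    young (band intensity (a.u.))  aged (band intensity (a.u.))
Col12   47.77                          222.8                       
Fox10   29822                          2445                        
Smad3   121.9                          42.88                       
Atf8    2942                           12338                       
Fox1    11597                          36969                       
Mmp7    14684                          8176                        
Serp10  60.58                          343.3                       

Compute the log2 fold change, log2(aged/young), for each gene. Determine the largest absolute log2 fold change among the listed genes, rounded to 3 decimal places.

3.608

log2(222.8/47.77) = 2.222  (Col12)
log2(2445/29822) = -3.608  (Fox10)
log2(42.88/121.9) = -1.507  (Smad3)
log2(12338/2942) = 2.068  (Atf8)
log2(36969/11597) = 1.673  (Fox1)
log2(8176/14684) = -0.845  (Mmp7)
log2(343.3/60.58) = 2.503  (Serp10)
The largest magnitude belongs to Fox10.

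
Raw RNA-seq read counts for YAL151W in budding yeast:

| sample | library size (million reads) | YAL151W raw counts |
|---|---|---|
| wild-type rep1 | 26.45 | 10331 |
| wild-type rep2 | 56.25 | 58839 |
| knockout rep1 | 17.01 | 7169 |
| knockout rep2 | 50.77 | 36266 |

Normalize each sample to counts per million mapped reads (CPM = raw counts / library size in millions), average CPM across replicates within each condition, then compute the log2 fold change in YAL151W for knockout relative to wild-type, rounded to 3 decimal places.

-0.339

CPM(wild-type rep1) = 10331 / 26.45 = 390.5860
CPM(wild-type rep2) = 58839 / 56.25 = 1046.0267
CPM(knockout rep1) = 7169 / 17.01 = 421.4580
CPM(knockout rep2) = 36266 / 50.77 = 714.3195
mean CPM(wild-type) = 718.3063; mean CPM(knockout) = 567.8887
Fold change = 567.8887 / 718.3063 = 0.79059
log2(0.79059) = -0.3390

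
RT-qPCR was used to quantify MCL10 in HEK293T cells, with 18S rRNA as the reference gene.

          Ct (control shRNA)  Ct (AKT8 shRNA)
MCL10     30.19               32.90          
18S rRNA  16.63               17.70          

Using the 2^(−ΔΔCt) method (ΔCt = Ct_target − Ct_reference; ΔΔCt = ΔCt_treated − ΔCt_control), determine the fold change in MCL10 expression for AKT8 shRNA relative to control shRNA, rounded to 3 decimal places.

ΔCt(control shRNA) = 30.190 − 16.630 = 13.560
ΔCt(AKT8 shRNA) = 32.900 − 17.700 = 15.200
ΔΔCt = 15.200 − 13.560 = 1.640
Fold change = 2^(−1.640) = 0.3209

0.321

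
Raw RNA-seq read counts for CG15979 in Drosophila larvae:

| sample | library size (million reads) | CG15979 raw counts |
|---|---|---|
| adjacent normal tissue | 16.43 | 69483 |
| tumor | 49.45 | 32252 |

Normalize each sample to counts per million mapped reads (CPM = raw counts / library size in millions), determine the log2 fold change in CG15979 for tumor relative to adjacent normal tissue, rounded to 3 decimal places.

CPM(adjacent normal tissue) = 69483 / 16.43 = 4229.0323
CPM(tumor) = 32252 / 49.45 = 652.2144
Fold change = 652.2144 / 4229.0323 = 0.15422
log2(0.15422) = -2.6969

-2.697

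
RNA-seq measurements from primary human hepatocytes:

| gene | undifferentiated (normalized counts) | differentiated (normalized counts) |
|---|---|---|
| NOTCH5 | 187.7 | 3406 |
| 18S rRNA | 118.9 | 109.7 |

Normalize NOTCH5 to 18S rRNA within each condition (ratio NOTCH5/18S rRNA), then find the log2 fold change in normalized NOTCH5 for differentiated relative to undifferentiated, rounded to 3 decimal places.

4.298

NOTCH5/18S rRNA (undifferentiated) = 187.7 / 118.9 = 1.5786
NOTCH5/18S rRNA (differentiated) = 3406 / 109.7 = 31.048
Fold change = 31.048 / 1.5786 = 19.6678
log2(19.6678) = 4.2978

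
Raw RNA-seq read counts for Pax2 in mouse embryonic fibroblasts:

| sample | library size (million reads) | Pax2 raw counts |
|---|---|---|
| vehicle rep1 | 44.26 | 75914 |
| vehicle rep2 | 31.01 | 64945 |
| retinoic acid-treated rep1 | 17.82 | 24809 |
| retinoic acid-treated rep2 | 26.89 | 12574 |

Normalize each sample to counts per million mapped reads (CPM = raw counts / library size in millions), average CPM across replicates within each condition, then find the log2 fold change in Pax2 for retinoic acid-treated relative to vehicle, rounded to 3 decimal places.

-1.034

CPM(vehicle rep1) = 75914 / 44.26 = 1715.1830
CPM(vehicle rep2) = 64945 / 31.01 = 2094.3244
CPM(retinoic acid-treated rep1) = 24809 / 17.82 = 1392.1998
CPM(retinoic acid-treated rep2) = 12574 / 26.89 = 467.6088
mean CPM(vehicle) = 1904.7537; mean CPM(retinoic acid-treated) = 929.9043
Fold change = 929.9043 / 1904.7537 = 0.48820
log2(0.48820) = -1.0345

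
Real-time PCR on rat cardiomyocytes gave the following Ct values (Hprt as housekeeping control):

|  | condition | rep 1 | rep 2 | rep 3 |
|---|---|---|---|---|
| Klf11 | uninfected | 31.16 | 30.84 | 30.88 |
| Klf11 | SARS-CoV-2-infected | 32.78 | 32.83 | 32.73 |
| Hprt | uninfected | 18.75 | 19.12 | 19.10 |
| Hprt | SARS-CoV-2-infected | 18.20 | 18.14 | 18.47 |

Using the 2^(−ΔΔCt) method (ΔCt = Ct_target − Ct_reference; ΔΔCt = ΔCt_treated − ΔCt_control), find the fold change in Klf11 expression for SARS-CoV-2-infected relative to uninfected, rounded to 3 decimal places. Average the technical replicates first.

Mean Ct: Klf11 uninfected 30.960; Klf11 SARS-CoV-2-infected 32.780; Hprt uninfected 18.990; Hprt SARS-CoV-2-infected 18.270
ΔCt(uninfected) = 30.960 − 18.990 = 11.970
ΔCt(SARS-CoV-2-infected) = 32.780 − 18.270 = 14.510
ΔΔCt = 14.510 − 11.970 = 2.540
Fold change = 2^(−2.540) = 0.1719

0.172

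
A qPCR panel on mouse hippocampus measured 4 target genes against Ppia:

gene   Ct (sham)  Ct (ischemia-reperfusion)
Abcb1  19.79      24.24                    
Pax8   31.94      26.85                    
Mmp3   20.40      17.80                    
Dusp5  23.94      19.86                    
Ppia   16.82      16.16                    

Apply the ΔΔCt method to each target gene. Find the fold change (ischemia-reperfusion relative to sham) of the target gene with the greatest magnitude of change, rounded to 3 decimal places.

0.029

Abcb1: ΔΔCt = (24.24−16.16) − (19.79−16.82) = 8.08 − 2.97 = 5.11; fold change = 2^-5.11 = 0.029
Pax8: ΔΔCt = (26.85−16.16) − (31.94−16.82) = 10.69 − 15.12 = -4.43; fold change = 2^4.43 = 21.556
Mmp3: ΔΔCt = (17.80−16.16) − (20.40−16.82) = 1.64 − 3.58 = -1.94; fold change = 2^1.94 = 3.837
Dusp5: ΔΔCt = (19.86−16.16) − (23.94−16.82) = 3.70 − 7.12 = -3.42; fold change = 2^3.42 = 10.703
Abcb1 has the largest |ΔΔCt| = 5.11.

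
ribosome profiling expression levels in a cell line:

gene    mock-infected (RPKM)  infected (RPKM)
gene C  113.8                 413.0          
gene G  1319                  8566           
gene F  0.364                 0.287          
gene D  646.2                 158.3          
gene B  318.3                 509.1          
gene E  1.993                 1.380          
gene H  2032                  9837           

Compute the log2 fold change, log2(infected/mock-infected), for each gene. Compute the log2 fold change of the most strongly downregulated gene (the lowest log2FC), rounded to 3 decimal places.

-2.029

log2(413.0/113.8) = 1.860  (gene C)
log2(8566/1319) = 2.699  (gene G)
log2(0.287/0.364) = -0.343  (gene F)
log2(158.3/646.2) = -2.029  (gene D)
log2(509.1/318.3) = 0.678  (gene B)
log2(1.380/1.993) = -0.530  (gene E)
log2(9837/2032) = 2.275  (gene H)
gene D is most strongly downregulated.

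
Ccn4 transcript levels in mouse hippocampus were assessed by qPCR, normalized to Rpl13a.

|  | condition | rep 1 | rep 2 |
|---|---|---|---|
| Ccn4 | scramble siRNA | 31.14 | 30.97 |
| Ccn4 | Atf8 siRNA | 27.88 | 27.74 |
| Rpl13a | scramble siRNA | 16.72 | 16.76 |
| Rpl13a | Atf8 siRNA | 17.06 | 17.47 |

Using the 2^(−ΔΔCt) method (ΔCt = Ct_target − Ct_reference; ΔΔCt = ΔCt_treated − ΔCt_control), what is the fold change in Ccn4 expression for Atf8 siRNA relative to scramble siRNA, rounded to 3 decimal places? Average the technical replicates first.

13.642

Mean Ct: Ccn4 scramble siRNA 31.055; Ccn4 Atf8 siRNA 27.810; Rpl13a scramble siRNA 16.740; Rpl13a Atf8 siRNA 17.265
ΔCt(scramble siRNA) = 31.055 − 16.740 = 14.315
ΔCt(Atf8 siRNA) = 27.810 − 17.265 = 10.545
ΔΔCt = 10.545 − 14.315 = -3.770
Fold change = 2^(−(-3.770)) = 2^3.770 = 13.6422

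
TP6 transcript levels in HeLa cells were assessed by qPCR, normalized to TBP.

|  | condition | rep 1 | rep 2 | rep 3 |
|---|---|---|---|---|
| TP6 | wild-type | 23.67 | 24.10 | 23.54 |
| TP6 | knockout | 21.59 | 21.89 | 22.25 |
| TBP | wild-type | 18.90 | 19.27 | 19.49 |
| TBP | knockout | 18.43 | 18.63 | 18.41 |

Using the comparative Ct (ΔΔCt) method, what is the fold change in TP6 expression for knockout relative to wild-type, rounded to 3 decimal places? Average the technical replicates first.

2.189

Mean Ct: TP6 wild-type 23.770; TP6 knockout 21.910; TBP wild-type 19.220; TBP knockout 18.490
ΔCt(wild-type) = 23.770 − 19.220 = 4.550
ΔCt(knockout) = 21.910 − 18.490 = 3.420
ΔΔCt = 3.420 − 4.550 = -1.130
Fold change = 2^(−(-1.130)) = 2^1.130 = 2.1886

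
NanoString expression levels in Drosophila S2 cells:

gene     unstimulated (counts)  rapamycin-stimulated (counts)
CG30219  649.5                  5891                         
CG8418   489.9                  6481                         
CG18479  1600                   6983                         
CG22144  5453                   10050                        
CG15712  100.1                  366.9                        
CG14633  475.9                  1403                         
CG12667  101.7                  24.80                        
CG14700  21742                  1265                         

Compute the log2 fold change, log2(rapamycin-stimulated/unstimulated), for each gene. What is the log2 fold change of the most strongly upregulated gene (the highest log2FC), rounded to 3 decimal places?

log2(5891/649.5) = 3.181  (CG30219)
log2(6481/489.9) = 3.726  (CG8418)
log2(6983/1600) = 2.126  (CG18479)
log2(10050/5453) = 0.882  (CG22144)
log2(366.9/100.1) = 1.874  (CG15712)
log2(1403/475.9) = 1.560  (CG14633)
log2(24.80/101.7) = -2.036  (CG12667)
log2(1265/21742) = -4.103  (CG14700)
CG8418 is most strongly upregulated.

3.726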